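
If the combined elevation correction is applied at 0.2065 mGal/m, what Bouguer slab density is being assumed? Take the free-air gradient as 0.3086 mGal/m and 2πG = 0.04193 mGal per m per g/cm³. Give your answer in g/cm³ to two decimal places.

2.44

0.2065 = 0.3086 − 0.04193 × ρ
ρ = (0.3086 − 0.2065) / 0.04193 = 2.44 g/cm³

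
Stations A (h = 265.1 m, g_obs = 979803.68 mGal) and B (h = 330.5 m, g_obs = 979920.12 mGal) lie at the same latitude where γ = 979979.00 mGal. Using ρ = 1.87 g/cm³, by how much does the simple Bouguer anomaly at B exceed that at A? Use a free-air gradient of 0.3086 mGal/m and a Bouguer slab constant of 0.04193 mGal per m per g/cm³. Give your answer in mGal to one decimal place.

131.5

Δg_SB(A) = 979803.68 − 979979.00 + 0.3086×265.1 − 0.04193×1.87×265.1 = -114.30 mGal
Δg_SB(B) = 979920.12 − 979979.00 + 0.3086×330.5 − 0.04193×1.87×330.5 = 17.20 mGal
Difference = 17.20 − (-114.30) = 131.50 mGal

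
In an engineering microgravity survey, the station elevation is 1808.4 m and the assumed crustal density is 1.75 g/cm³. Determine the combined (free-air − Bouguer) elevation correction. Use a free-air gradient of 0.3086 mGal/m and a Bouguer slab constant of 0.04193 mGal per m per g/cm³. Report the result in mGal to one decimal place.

425.4

Combined gradient = 0.3086 − 0.04193 × 1.75 = 0.2352225 mGal/m
Combined elevation correction = 0.2352225 × 1808.4 = 425.4 mGal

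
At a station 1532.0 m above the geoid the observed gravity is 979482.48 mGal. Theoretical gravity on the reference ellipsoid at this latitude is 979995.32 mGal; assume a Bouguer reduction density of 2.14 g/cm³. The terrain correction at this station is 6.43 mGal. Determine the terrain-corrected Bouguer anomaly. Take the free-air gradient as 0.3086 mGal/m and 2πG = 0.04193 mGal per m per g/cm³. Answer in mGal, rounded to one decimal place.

Free-air correction = 0.3086 × 1532.0 = 472.78 mGal
Free-air anomaly = 979482.48 − 979995.32 + (472.78) = -40.06 mGal
Bouguer slab correction = 0.04193 × 2.14 × 1532.0 = 137.47 mGal
Simple Bouguer anomaly = -40.06 − (137.47) = -177.53 mGal
Complete Bouguer anomaly = -177.53 + 6.43 = -171.10 mGal

-171.1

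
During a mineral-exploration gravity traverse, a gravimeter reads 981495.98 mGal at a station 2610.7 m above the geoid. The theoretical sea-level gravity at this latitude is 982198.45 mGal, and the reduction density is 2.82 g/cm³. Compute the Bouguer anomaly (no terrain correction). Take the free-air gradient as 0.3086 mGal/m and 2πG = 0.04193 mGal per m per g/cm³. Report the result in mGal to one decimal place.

Free-air correction = 0.3086 × 2610.7 = 805.66 mGal
Free-air anomaly = 981495.98 − 982198.45 + (805.66) = 103.19 mGal
Bouguer slab correction = 0.04193 × 2.82 × 2610.7 = 308.70 mGal
Simple Bouguer anomaly = 103.19 − (308.70) = -205.51 mGal

-205.5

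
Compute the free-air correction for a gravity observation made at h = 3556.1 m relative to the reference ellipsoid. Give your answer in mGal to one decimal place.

1097.4

Free-air correction = 0.3086 × 3556.1 = 1097.4 mGal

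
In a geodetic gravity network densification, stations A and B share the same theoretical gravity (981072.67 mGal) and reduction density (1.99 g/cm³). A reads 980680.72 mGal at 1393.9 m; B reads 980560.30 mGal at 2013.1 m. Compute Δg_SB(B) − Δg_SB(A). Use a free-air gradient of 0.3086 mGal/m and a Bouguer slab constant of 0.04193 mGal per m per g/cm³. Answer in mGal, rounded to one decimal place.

19.0

Δg_SB(A) = 980680.72 − 981072.67 + 0.3086×1393.9 − 0.04193×1.99×1393.9 = -78.10 mGal
Δg_SB(B) = 980560.30 − 981072.67 + 0.3086×2013.1 − 0.04193×1.99×2013.1 = -59.10 mGal
Difference = -59.10 − (-78.10) = 19.00 mGal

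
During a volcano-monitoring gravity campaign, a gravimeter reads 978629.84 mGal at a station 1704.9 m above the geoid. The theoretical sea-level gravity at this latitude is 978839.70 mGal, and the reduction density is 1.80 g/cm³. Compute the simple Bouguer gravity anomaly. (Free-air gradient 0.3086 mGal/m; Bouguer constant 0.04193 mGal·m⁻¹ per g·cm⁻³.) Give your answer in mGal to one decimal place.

Free-air correction = 0.3086 × 1704.9 = 526.13 mGal
Free-air anomaly = 978629.84 − 978839.70 + (526.13) = 316.27 mGal
Bouguer slab correction = 0.04193 × 1.80 × 1704.9 = 128.68 mGal
Simple Bouguer anomaly = 316.27 − (128.68) = 187.59 mGal

187.6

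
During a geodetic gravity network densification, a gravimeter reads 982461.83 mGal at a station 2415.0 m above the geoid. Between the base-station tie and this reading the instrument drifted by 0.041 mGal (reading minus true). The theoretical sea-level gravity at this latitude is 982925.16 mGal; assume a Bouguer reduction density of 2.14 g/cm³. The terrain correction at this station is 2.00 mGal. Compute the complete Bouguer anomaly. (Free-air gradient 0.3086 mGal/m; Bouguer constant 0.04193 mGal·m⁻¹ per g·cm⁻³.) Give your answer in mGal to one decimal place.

67.2

Drift-corrected reading = 982461.83 − (0.041) = 982461.789 mGal
Free-air correction = 0.3086 × 2415.0 = 745.27 mGal
Free-air anomaly = 982461.789 − 982925.16 + (745.27) = 281.899 mGal
Bouguer slab correction = 0.04193 × 2.14 × 2415.0 = 216.70 mGal
Simple Bouguer anomaly = 281.899 − (216.70) = 65.199 mGal
Complete Bouguer anomaly = 65.199 + 2.00 = 67.199 mGal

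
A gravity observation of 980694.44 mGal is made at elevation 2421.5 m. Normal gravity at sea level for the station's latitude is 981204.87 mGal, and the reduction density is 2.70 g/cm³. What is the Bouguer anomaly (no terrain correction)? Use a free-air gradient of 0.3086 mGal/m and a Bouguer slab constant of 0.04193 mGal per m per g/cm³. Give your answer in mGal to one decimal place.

Free-air correction = 0.3086 × 2421.5 = 747.27 mGal
Free-air anomaly = 980694.44 − 981204.87 + (747.27) = 236.84 mGal
Bouguer slab correction = 0.04193 × 2.70 × 2421.5 = 274.14 mGal
Simple Bouguer anomaly = 236.84 − (274.14) = -37.30 mGal

-37.3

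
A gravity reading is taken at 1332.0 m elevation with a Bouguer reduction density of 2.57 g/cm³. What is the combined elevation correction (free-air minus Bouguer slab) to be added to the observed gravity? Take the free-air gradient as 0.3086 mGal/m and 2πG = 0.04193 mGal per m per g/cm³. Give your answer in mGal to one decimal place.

267.5

Combined gradient = 0.3086 − 0.04193 × 2.57 = 0.2008399 mGal/m
Combined elevation correction = 0.2008399 × 1332.0 = 267.5 mGal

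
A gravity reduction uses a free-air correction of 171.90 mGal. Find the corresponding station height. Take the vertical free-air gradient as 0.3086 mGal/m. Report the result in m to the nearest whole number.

h = 171.90 / 0.3086 = 557.03 m

557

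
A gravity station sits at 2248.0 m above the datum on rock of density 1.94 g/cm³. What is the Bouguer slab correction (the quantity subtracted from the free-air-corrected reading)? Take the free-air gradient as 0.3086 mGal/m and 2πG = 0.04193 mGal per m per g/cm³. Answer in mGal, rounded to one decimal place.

Bouguer slab correction = 0.04193 × 1.94 × 2248.0 = 182.9 mGal

182.9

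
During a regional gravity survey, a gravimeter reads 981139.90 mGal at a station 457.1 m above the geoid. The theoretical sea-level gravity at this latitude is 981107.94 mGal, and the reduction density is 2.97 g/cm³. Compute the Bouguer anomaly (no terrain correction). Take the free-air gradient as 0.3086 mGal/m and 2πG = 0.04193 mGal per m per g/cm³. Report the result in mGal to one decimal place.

Free-air correction = 0.3086 × 457.1 = 141.06 mGal
Free-air anomaly = 981139.90 − 981107.94 + (141.06) = 173.02 mGal
Bouguer slab correction = 0.04193 × 2.97 × 457.1 = 56.92 mGal
Simple Bouguer anomaly = 173.02 − (56.92) = 116.10 mGal

116.1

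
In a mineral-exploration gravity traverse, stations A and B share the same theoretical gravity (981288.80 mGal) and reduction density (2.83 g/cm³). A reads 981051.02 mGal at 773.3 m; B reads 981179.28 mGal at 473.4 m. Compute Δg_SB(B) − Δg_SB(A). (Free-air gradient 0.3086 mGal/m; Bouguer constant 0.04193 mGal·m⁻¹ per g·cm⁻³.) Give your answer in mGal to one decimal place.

Δg_SB(A) = 981051.02 − 981288.80 + 0.3086×773.3 − 0.04193×2.83×773.3 = -90.90 mGal
Δg_SB(B) = 981179.28 − 981288.80 + 0.3086×473.4 − 0.04193×2.83×473.4 = -19.60 mGal
Difference = -19.60 − (-90.90) = 71.30 mGal

71.3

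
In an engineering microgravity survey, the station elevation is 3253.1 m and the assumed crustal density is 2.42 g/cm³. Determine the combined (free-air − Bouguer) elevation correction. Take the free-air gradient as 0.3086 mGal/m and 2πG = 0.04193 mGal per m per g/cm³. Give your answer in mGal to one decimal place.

673.8

Combined gradient = 0.3086 − 0.04193 × 2.42 = 0.2071294 mGal/m
Combined elevation correction = 0.2071294 × 3253.1 = 673.8 mGal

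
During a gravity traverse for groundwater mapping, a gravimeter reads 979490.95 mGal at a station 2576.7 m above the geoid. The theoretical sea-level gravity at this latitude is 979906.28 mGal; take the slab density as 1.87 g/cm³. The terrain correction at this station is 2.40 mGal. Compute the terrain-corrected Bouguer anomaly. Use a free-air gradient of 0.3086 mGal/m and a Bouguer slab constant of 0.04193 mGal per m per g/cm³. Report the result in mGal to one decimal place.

Free-air correction = 0.3086 × 2576.7 = 795.17 mGal
Free-air anomaly = 979490.95 − 979906.28 + (795.17) = 379.84 mGal
Bouguer slab correction = 0.04193 × 1.87 × 2576.7 = 202.04 mGal
Simple Bouguer anomaly = 379.84 − (202.04) = 177.80 mGal
Complete Bouguer anomaly = 177.80 + 2.40 = 180.20 mGal

180.2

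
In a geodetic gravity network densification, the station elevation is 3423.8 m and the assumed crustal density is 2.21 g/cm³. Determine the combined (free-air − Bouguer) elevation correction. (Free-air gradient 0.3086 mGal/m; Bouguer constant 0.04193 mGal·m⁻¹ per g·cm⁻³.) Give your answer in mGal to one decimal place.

739.3

Combined gradient = 0.3086 − 0.04193 × 2.21 = 0.2159347 mGal/m
Combined elevation correction = 0.2159347 × 3423.8 = 739.3 mGal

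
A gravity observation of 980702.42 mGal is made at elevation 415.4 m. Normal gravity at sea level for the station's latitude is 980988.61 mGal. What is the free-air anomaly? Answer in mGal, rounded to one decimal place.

-158.0

Free-air correction = 0.3086 × 415.4 = 128.19 mGal
Free-air anomaly = 980702.42 − 980988.61 + (128.19) = -158.00 mGal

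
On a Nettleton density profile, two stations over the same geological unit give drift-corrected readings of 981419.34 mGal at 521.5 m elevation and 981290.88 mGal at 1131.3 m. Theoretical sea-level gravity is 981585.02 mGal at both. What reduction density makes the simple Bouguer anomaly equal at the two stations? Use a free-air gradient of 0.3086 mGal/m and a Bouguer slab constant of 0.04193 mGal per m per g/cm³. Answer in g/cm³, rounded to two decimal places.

2.34

Δg_obs = 981290.88 − 981419.34 = -128.46 mGal over Δh = 1131.3 − 521.5 = 609.8 m
Equal Bouguer anomalies ⇒ Δg_obs + (0.3086 − 0.04193ρ)·Δh = 0
0.3086 − 0.04193ρ = −Δg_obs/Δh = 0.21066
ρ = (0.3086 − 0.21066) / 0.04193 = 2.34 g/cm³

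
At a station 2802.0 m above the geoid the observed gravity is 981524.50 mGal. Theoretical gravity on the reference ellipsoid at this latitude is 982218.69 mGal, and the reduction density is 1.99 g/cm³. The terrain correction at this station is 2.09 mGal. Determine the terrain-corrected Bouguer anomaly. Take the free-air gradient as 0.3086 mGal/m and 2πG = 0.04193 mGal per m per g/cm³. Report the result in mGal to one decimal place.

Free-air correction = 0.3086 × 2802.0 = 864.70 mGal
Free-air anomaly = 981524.50 − 982218.69 + (864.70) = 170.51 mGal
Bouguer slab correction = 0.04193 × 1.99 × 2802.0 = 233.80 mGal
Simple Bouguer anomaly = 170.51 − (233.80) = -63.29 mGal
Complete Bouguer anomaly = -63.29 + 2.09 = -61.20 mGal

-61.2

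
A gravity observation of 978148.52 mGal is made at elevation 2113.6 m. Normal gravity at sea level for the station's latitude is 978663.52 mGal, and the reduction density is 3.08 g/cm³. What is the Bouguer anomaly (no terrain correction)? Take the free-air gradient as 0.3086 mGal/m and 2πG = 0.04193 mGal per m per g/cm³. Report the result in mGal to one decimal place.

Free-air correction = 0.3086 × 2113.6 = 652.26 mGal
Free-air anomaly = 978148.52 − 978663.52 + (652.26) = 137.26 mGal
Bouguer slab correction = 0.04193 × 3.08 × 2113.6 = 272.96 mGal
Simple Bouguer anomaly = 137.26 − (272.96) = -135.70 mGal

-135.7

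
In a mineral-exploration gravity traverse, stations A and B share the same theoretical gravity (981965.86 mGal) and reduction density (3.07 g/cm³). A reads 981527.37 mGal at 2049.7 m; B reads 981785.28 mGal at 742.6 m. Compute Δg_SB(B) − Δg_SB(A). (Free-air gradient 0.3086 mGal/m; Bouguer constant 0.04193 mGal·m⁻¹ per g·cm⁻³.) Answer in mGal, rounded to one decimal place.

22.8

Δg_SB(A) = 981527.37 − 981965.86 + 0.3086×2049.7 − 0.04193×3.07×2049.7 = -69.80 mGal
Δg_SB(B) = 981785.28 − 981965.86 + 0.3086×742.6 − 0.04193×3.07×742.6 = -47.00 mGal
Difference = -47.00 − (-69.80) = 22.80 mGal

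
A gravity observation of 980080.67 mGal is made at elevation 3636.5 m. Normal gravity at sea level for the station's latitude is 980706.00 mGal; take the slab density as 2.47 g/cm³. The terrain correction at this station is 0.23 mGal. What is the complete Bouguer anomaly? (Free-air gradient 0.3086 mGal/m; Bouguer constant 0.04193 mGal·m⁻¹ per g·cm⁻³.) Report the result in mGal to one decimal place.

120.5

Free-air correction = 0.3086 × 3636.5 = 1122.22 mGal
Free-air anomaly = 980080.67 − 980706.00 + (1122.22) = 496.89 mGal
Bouguer slab correction = 0.04193 × 2.47 × 3636.5 = 376.62 mGal
Simple Bouguer anomaly = 496.89 − (376.62) = 120.27 mGal
Complete Bouguer anomaly = 120.27 + 0.23 = 120.50 mGal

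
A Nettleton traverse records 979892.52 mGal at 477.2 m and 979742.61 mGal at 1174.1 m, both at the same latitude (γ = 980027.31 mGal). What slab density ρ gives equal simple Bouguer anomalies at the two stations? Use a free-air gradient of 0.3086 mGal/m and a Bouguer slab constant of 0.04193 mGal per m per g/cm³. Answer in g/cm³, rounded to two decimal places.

2.23

Δg_obs = 979742.61 − 979892.52 = -149.91 mGal over Δh = 1174.1 − 477.2 = 696.9 m
Equal Bouguer anomalies ⇒ Δg_obs + (0.3086 − 0.04193ρ)·Δh = 0
0.3086 − 0.04193ρ = −Δg_obs/Δh = 0.21511
ρ = (0.3086 − 0.21511) / 0.04193 = 2.23 g/cm³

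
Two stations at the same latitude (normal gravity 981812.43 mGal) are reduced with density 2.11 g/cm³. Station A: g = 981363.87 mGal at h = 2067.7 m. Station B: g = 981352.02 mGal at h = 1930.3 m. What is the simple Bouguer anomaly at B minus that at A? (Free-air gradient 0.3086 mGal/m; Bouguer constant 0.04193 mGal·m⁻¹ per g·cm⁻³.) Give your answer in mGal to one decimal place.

-42.1

Δg_SB(A) = 981363.87 − 981812.43 + 0.3086×2067.7 − 0.04193×2.11×2067.7 = 6.60 mGal
Δg_SB(B) = 981352.02 − 981812.43 + 0.3086×1930.3 − 0.04193×2.11×1930.3 = -35.50 mGal
Difference = -35.50 − (6.60) = -42.10 mGal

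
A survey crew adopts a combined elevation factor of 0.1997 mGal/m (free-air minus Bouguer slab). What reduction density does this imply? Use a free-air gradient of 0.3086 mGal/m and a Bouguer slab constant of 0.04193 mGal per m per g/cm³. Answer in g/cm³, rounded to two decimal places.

2.60

0.1997 = 0.3086 − 0.04193 × ρ
ρ = (0.3086 − 0.1997) / 0.04193 = 2.60 g/cm³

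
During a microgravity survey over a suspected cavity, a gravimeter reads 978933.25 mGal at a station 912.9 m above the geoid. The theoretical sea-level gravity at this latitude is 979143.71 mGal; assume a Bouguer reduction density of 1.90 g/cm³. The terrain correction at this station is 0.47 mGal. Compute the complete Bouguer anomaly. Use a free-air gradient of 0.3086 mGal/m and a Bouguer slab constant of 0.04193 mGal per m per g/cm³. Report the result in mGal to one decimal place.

Free-air correction = 0.3086 × 912.9 = 281.72 mGal
Free-air anomaly = 978933.25 − 979143.71 + (281.72) = 71.26 mGal
Bouguer slab correction = 0.04193 × 1.90 × 912.9 = 72.73 mGal
Simple Bouguer anomaly = 71.26 − (72.73) = -1.47 mGal
Complete Bouguer anomaly = -1.47 + 0.47 = -1.00 mGal

-1.0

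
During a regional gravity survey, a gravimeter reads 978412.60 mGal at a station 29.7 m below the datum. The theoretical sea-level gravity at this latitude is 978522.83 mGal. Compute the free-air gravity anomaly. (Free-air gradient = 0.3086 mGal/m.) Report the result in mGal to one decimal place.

Free-air correction = 0.3086 × -29.7 = -9.17 mGal
Free-air anomaly = 978412.60 − 978522.83 + (-9.17) = -119.40 mGal

-119.4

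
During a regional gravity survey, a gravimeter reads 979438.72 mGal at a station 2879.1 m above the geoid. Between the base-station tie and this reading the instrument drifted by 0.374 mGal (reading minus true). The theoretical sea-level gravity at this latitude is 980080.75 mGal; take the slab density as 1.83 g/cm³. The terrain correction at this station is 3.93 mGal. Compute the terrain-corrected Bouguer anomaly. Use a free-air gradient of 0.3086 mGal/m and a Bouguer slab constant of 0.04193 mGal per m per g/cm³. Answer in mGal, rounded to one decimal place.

29.1

Drift-corrected reading = 979438.72 − (0.374) = 979438.346 mGal
Free-air correction = 0.3086 × 2879.1 = 888.49 mGal
Free-air anomaly = 979438.346 − 980080.75 + (888.49) = 246.086 mGal
Bouguer slab correction = 0.04193 × 1.83 × 2879.1 = 220.92 mGal
Simple Bouguer anomaly = 246.086 − (220.92) = 25.166 mGal
Complete Bouguer anomaly = 25.166 + 3.93 = 29.096 mGal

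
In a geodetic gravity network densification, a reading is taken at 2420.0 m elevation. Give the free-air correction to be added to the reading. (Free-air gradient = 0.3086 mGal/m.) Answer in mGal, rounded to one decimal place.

746.8

Free-air correction = 0.3086 × 2420.0 = 746.8 mGal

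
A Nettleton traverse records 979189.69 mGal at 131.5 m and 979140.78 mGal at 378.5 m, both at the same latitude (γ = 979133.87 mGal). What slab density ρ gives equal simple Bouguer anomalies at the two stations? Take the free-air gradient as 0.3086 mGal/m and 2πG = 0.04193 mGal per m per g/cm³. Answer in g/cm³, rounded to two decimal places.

2.64

Δg_obs = 979140.78 − 979189.69 = -48.91 mGal over Δh = 378.5 − 131.5 = 247.0 m
Equal Bouguer anomalies ⇒ Δg_obs + (0.3086 − 0.04193ρ)·Δh = 0
0.3086 − 0.04193ρ = −Δg_obs/Δh = 0.19802
ρ = (0.3086 − 0.19802) / 0.04193 = 2.64 g/cm³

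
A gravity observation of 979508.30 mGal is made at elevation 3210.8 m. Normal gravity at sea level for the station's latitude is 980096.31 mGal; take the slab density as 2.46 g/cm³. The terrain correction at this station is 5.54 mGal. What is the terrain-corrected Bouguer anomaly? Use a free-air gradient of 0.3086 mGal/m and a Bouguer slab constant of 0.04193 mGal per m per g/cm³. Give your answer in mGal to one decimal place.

77.2

Free-air correction = 0.3086 × 3210.8 = 990.85 mGal
Free-air anomaly = 979508.30 − 980096.31 + (990.85) = 402.84 mGal
Bouguer slab correction = 0.04193 × 2.46 × 3210.8 = 331.19 mGal
Simple Bouguer anomaly = 402.84 − (331.19) = 71.65 mGal
Complete Bouguer anomaly = 71.65 + 5.54 = 77.19 mGal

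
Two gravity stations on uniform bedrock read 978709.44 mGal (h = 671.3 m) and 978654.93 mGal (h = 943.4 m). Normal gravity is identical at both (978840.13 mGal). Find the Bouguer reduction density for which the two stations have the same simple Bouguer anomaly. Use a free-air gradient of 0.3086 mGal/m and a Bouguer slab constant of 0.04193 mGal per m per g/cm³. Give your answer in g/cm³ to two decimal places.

Δg_obs = 978654.93 − 978709.44 = -54.51 mGal over Δh = 943.4 − 671.3 = 272.1 m
Equal Bouguer anomalies ⇒ Δg_obs + (0.3086 − 0.04193ρ)·Δh = 0
0.3086 − 0.04193ρ = −Δg_obs/Δh = 0.20033
ρ = (0.3086 − 0.20033) / 0.04193 = 2.58 g/cm³

2.58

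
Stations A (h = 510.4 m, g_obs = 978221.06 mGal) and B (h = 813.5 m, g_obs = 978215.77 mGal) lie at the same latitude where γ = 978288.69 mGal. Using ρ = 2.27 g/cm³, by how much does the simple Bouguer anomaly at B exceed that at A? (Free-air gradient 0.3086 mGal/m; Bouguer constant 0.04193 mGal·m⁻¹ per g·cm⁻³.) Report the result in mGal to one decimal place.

Δg_SB(A) = 978221.06 − 978288.69 + 0.3086×510.4 − 0.04193×2.27×510.4 = 41.30 mGal
Δg_SB(B) = 978215.77 − 978288.69 + 0.3086×813.5 − 0.04193×2.27×813.5 = 100.70 mGal
Difference = 100.70 − (41.30) = 59.40 mGal

59.4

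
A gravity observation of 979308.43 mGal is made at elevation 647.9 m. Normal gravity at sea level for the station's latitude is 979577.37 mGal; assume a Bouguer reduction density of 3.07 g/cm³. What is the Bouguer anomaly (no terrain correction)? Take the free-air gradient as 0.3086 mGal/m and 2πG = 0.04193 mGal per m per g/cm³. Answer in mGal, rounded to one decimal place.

Free-air correction = 0.3086 × 647.9 = 199.94 mGal
Free-air anomaly = 979308.43 − 979577.37 + (199.94) = -69.00 mGal
Bouguer slab correction = 0.04193 × 3.07 × 647.9 = 83.40 mGal
Simple Bouguer anomaly = -69.00 − (83.40) = -152.40 mGal

-152.4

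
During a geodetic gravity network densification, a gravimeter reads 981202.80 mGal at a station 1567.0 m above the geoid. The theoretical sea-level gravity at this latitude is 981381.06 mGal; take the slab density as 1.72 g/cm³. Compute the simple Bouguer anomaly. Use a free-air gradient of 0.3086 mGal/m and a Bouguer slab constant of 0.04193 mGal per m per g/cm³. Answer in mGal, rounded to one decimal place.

Free-air correction = 0.3086 × 1567.0 = 483.58 mGal
Free-air anomaly = 981202.80 − 981381.06 + (483.58) = 305.32 mGal
Bouguer slab correction = 0.04193 × 1.72 × 1567.0 = 113.01 mGal
Simple Bouguer anomaly = 305.32 − (113.01) = 192.31 mGal

192.3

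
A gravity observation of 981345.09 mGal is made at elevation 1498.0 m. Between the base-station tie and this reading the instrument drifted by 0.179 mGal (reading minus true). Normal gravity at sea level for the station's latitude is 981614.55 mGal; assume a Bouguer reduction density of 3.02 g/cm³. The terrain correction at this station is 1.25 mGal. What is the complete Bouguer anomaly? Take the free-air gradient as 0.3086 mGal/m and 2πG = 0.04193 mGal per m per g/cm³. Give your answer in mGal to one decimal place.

4.2

Drift-corrected reading = 981345.09 − (0.179) = 981344.911 mGal
Free-air correction = 0.3086 × 1498.0 = 462.28 mGal
Free-air anomaly = 981344.911 − 981614.55 + (462.28) = 192.641 mGal
Bouguer slab correction = 0.04193 × 3.02 × 1498.0 = 189.69 mGal
Simple Bouguer anomaly = 192.641 − (189.69) = 2.951 mGal
Complete Bouguer anomaly = 2.951 + 1.25 = 4.201 mGal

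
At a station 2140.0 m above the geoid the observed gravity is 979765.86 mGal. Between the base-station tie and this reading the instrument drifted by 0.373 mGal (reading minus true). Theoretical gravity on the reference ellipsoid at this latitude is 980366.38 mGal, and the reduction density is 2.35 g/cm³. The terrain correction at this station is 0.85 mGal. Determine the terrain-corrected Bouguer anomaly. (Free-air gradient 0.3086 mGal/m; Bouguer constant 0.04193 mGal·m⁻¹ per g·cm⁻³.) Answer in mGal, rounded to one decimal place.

Drift-corrected reading = 979765.86 − (0.373) = 979765.487 mGal
Free-air correction = 0.3086 × 2140.0 = 660.40 mGal
Free-air anomaly = 979765.487 − 980366.38 + (660.40) = 59.507 mGal
Bouguer slab correction = 0.04193 × 2.35 × 2140.0 = 210.87 mGal
Simple Bouguer anomaly = 59.507 − (210.87) = -151.363 mGal
Complete Bouguer anomaly = -151.363 + 0.85 = -150.513 mGal

-150.5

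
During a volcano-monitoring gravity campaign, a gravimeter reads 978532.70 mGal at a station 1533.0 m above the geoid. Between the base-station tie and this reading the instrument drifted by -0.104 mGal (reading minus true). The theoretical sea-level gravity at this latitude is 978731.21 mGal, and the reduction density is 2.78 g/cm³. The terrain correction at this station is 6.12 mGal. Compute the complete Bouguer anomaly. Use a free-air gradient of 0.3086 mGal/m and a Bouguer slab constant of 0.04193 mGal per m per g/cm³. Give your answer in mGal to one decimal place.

Drift-corrected reading = 978532.70 − (-0.104) = 978532.804 mGal
Free-air correction = 0.3086 × 1533.0 = 473.08 mGal
Free-air anomaly = 978532.804 − 978731.21 + (473.08) = 274.674 mGal
Bouguer slab correction = 0.04193 × 2.78 × 1533.0 = 178.69 mGal
Simple Bouguer anomaly = 274.674 − (178.69) = 95.984 mGal
Complete Bouguer anomaly = 95.984 + 6.12 = 102.104 mGal

102.1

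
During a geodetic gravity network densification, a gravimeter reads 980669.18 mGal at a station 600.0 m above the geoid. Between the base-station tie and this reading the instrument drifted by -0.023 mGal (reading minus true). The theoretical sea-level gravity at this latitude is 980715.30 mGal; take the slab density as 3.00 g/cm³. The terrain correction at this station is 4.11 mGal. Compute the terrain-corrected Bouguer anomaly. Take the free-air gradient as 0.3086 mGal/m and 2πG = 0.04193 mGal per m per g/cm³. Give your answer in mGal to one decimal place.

Drift-corrected reading = 980669.18 − (-0.023) = 980669.203 mGal
Free-air correction = 0.3086 × 600.0 = 185.16 mGal
Free-air anomaly = 980669.203 − 980715.30 + (185.16) = 139.063 mGal
Bouguer slab correction = 0.04193 × 3.00 × 600.0 = 75.47 mGal
Simple Bouguer anomaly = 139.063 − (75.47) = 63.593 mGal
Complete Bouguer anomaly = 63.593 + 4.11 = 67.703 mGal

67.7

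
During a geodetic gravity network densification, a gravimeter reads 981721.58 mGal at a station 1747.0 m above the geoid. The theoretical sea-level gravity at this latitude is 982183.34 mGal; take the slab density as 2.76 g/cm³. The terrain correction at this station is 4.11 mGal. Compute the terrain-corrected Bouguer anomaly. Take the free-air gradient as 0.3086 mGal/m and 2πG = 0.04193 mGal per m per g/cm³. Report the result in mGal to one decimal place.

Free-air correction = 0.3086 × 1747.0 = 539.12 mGal
Free-air anomaly = 981721.58 − 982183.34 + (539.12) = 77.36 mGal
Bouguer slab correction = 0.04193 × 2.76 × 1747.0 = 202.17 mGal
Simple Bouguer anomaly = 77.36 − (202.17) = -124.81 mGal
Complete Bouguer anomaly = -124.81 + 4.11 = -120.70 mGal

-120.7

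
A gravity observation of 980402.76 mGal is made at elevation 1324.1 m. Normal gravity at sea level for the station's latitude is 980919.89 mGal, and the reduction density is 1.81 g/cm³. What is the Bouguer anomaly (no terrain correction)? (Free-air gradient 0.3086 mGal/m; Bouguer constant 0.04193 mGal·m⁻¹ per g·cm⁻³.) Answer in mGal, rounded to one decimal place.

-209.0

Free-air correction = 0.3086 × 1324.1 = 408.62 mGal
Free-air anomaly = 980402.76 − 980919.89 + (408.62) = -108.51 mGal
Bouguer slab correction = 0.04193 × 1.81 × 1324.1 = 100.49 mGal
Simple Bouguer anomaly = -108.51 − (100.49) = -209.00 mGal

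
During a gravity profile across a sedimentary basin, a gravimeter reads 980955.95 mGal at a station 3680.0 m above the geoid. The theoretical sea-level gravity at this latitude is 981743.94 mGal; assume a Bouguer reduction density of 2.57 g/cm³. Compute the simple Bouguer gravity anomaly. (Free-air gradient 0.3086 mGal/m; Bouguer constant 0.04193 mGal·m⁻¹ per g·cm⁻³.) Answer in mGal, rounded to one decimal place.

-48.9

Free-air correction = 0.3086 × 3680.0 = 1135.65 mGal
Free-air anomaly = 980955.95 − 981743.94 + (1135.65) = 347.66 mGal
Bouguer slab correction = 0.04193 × 2.57 × 3680.0 = 396.56 mGal
Simple Bouguer anomaly = 347.66 − (396.56) = -48.90 mGal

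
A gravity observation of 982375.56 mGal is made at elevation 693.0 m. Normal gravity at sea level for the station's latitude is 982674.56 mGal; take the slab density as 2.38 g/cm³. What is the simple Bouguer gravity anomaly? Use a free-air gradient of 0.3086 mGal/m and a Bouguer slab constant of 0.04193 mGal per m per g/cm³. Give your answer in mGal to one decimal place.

-154.3

Free-air correction = 0.3086 × 693.0 = 213.86 mGal
Free-air anomaly = 982375.56 − 982674.56 + (213.86) = -85.14 mGal
Bouguer slab correction = 0.04193 × 2.38 × 693.0 = 69.16 mGal
Simple Bouguer anomaly = -85.14 − (69.16) = -154.30 mGal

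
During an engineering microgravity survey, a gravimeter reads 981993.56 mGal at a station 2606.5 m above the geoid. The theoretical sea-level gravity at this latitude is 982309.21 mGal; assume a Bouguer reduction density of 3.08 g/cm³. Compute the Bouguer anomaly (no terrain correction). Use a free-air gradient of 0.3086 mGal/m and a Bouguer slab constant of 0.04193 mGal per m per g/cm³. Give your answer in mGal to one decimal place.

Free-air correction = 0.3086 × 2606.5 = 804.37 mGal
Free-air anomaly = 981993.56 − 982309.21 + (804.37) = 488.72 mGal
Bouguer slab correction = 0.04193 × 3.08 × 2606.5 = 336.61 mGal
Simple Bouguer anomaly = 488.72 − (336.61) = 152.11 mGal

152.1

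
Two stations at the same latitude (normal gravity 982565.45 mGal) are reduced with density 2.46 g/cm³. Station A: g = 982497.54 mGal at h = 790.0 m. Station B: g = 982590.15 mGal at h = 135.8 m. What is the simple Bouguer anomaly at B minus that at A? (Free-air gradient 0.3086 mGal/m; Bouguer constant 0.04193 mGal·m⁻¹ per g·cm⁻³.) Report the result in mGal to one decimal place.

-41.8

Δg_SB(A) = 982497.54 − 982565.45 + 0.3086×790.0 − 0.04193×2.46×790.0 = 94.40 mGal
Δg_SB(B) = 982590.15 − 982565.45 + 0.3086×135.8 − 0.04193×2.46×135.8 = 52.60 mGal
Difference = 52.60 − (94.40) = -41.80 mGal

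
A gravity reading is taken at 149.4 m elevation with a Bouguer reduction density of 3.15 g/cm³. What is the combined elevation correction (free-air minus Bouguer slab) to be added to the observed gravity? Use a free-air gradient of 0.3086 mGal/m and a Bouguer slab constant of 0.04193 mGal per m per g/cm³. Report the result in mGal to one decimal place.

Combined gradient = 0.3086 − 0.04193 × 3.15 = 0.1765205 mGal/m
Combined elevation correction = 0.1765205 × 149.4 = 26.4 mGal

26.4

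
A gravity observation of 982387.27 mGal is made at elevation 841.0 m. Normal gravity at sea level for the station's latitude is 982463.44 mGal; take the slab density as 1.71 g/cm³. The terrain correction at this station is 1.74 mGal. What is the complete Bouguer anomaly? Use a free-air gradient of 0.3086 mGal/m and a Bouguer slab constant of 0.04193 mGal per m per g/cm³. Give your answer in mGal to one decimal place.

Free-air correction = 0.3086 × 841.0 = 259.53 mGal
Free-air anomaly = 982387.27 − 982463.44 + (259.53) = 183.36 mGal
Bouguer slab correction = 0.04193 × 1.71 × 841.0 = 60.30 mGal
Simple Bouguer anomaly = 183.36 − (60.30) = 123.06 mGal
Complete Bouguer anomaly = 123.06 + 1.74 = 124.80 mGal

124.8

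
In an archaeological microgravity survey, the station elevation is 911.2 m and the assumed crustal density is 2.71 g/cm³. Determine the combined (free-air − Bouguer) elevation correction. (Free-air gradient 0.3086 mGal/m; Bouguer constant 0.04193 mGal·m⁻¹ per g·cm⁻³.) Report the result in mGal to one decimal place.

177.7

Combined gradient = 0.3086 − 0.04193 × 2.71 = 0.1949697 mGal/m
Combined elevation correction = 0.1949697 × 911.2 = 177.7 mGal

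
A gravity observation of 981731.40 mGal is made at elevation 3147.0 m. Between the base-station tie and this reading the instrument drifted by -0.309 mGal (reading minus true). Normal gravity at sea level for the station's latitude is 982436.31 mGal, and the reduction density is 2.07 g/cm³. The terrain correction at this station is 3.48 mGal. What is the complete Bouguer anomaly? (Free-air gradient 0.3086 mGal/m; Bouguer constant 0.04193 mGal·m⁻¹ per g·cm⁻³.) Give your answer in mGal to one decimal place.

Drift-corrected reading = 981731.40 − (-0.309) = 981731.709 mGal
Free-air correction = 0.3086 × 3147.0 = 971.16 mGal
Free-air anomaly = 981731.709 − 982436.31 + (971.16) = 266.559 mGal
Bouguer slab correction = 0.04193 × 2.07 × 3147.0 = 273.14 mGal
Simple Bouguer anomaly = 266.559 − (273.14) = -6.581 mGal
Complete Bouguer anomaly = -6.581 + 3.48 = -3.101 mGal

-3.1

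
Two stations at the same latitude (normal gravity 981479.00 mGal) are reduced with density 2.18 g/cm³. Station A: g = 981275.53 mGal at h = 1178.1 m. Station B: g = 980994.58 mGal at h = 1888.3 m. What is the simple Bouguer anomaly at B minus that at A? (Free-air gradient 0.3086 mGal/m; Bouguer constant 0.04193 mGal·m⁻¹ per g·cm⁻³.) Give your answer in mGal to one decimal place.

-126.7

Δg_SB(A) = 981275.53 − 981479.00 + 0.3086×1178.1 − 0.04193×2.18×1178.1 = 52.40 mGal
Δg_SB(B) = 980994.58 − 981479.00 + 0.3086×1888.3 − 0.04193×2.18×1888.3 = -74.30 mGal
Difference = -74.30 − (52.40) = -126.70 mGal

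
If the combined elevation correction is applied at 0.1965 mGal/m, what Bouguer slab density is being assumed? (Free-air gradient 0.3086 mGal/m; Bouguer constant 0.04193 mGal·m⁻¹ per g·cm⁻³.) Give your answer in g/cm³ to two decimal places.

0.1965 = 0.3086 − 0.04193 × ρ
ρ = (0.3086 − 0.1965) / 0.04193 = 2.67 g/cm³

2.67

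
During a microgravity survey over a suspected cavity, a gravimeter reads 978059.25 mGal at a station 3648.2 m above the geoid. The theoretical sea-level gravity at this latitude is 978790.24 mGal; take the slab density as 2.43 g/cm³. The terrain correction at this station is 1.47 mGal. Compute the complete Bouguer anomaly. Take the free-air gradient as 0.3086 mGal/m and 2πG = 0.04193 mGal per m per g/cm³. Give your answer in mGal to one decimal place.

Free-air correction = 0.3086 × 3648.2 = 1125.83 mGal
Free-air anomaly = 978059.25 − 978790.24 + (1125.83) = 394.84 mGal
Bouguer slab correction = 0.04193 × 2.43 × 3648.2 = 371.71 mGal
Simple Bouguer anomaly = 394.84 − (371.71) = 23.13 mGal
Complete Bouguer anomaly = 23.13 + 1.47 = 24.60 mGal

24.6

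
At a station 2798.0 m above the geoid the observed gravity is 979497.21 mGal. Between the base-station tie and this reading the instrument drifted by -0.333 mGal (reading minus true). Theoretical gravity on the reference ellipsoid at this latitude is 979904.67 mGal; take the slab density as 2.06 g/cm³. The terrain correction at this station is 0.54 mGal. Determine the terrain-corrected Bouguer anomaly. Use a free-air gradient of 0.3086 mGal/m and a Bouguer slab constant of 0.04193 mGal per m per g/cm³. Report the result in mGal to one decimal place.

215.2

Drift-corrected reading = 979497.21 − (-0.333) = 979497.543 mGal
Free-air correction = 0.3086 × 2798.0 = 863.46 mGal
Free-air anomaly = 979497.543 − 979904.67 + (863.46) = 456.333 mGal
Bouguer slab correction = 0.04193 × 2.06 × 2798.0 = 241.68 mGal
Simple Bouguer anomaly = 456.333 − (241.68) = 214.653 mGal
Complete Bouguer anomaly = 214.653 + 0.54 = 215.193 mGal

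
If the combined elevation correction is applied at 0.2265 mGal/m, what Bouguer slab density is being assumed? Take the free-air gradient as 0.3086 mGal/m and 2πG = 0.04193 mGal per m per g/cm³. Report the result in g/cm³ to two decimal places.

0.2265 = 0.3086 − 0.04193 × ρ
ρ = (0.3086 − 0.2265) / 0.04193 = 1.96 g/cm³

1.96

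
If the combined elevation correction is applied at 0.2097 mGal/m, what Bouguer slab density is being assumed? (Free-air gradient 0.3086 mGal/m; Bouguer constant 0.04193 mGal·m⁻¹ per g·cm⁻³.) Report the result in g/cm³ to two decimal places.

2.36

0.2097 = 0.3086 − 0.04193 × ρ
ρ = (0.3086 − 0.2097) / 0.04193 = 2.36 g/cm³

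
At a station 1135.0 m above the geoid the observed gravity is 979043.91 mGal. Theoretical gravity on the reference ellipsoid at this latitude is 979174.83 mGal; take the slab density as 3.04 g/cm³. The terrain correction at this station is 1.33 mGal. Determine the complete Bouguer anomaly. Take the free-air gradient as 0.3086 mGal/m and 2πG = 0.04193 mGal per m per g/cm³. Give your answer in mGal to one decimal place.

76.0

Free-air correction = 0.3086 × 1135.0 = 350.26 mGal
Free-air anomaly = 979043.91 − 979174.83 + (350.26) = 219.34 mGal
Bouguer slab correction = 0.04193 × 3.04 × 1135.0 = 144.68 mGal
Simple Bouguer anomaly = 219.34 − (144.68) = 74.66 mGal
Complete Bouguer anomaly = 74.66 + 1.33 = 75.99 mGal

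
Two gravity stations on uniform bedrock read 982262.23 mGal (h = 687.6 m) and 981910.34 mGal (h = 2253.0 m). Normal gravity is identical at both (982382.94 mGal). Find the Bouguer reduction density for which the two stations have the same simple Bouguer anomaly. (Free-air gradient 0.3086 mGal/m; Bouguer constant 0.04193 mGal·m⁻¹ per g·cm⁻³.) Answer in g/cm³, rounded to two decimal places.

2.00

Δg_obs = 981910.34 − 982262.23 = -351.89 mGal over Δh = 2253.0 − 687.6 = 1565.4 m
Equal Bouguer anomalies ⇒ Δg_obs + (0.3086 − 0.04193ρ)·Δh = 0
0.3086 − 0.04193ρ = −Δg_obs/Δh = 0.22479
ρ = (0.3086 − 0.22479) / 0.04193 = 2.00 g/cm³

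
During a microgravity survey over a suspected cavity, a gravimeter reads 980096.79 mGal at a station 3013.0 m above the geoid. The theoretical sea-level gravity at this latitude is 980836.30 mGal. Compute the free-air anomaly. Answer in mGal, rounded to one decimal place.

190.3

Free-air correction = 0.3086 × 3013.0 = 929.81 mGal
Free-air anomaly = 980096.79 − 980836.30 + (929.81) = 190.30 mGal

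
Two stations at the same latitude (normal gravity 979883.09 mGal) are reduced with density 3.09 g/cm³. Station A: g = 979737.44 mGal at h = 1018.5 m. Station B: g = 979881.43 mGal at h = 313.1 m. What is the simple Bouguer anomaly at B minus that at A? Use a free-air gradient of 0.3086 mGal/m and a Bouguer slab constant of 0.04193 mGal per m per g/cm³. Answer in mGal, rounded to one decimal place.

17.7

Δg_SB(A) = 979737.44 − 979883.09 + 0.3086×1018.5 − 0.04193×3.09×1018.5 = 36.70 mGal
Δg_SB(B) = 979881.43 − 979883.09 + 0.3086×313.1 − 0.04193×3.09×313.1 = 54.40 mGal
Difference = 54.40 − (36.70) = 17.70 mGal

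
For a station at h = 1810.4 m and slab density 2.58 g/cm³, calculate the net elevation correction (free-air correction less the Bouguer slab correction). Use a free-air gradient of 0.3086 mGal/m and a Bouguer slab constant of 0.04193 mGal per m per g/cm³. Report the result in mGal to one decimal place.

362.8

Combined gradient = 0.3086 − 0.04193 × 2.58 = 0.2004206 mGal/m
Combined elevation correction = 0.2004206 × 1810.4 = 362.8 mGal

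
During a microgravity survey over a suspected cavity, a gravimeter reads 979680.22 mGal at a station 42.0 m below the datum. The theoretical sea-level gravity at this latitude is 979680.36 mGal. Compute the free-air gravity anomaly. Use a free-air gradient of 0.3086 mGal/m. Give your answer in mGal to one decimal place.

-13.1

Free-air correction = 0.3086 × -42.0 = -12.96 mGal
Free-air anomaly = 979680.22 − 979680.36 + (-12.96) = -13.10 mGal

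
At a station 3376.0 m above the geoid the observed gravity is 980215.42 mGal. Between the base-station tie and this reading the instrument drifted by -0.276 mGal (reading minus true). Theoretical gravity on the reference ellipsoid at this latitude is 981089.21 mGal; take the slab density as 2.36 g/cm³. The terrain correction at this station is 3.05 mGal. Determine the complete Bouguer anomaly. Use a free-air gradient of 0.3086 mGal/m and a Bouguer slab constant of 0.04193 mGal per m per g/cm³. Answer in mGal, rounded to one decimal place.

-162.7

Drift-corrected reading = 980215.42 − (-0.276) = 980215.696 mGal
Free-air correction = 0.3086 × 3376.0 = 1041.83 mGal
Free-air anomaly = 980215.696 − 981089.21 + (1041.83) = 168.316 mGal
Bouguer slab correction = 0.04193 × 2.36 × 3376.0 = 334.07 mGal
Simple Bouguer anomaly = 168.316 − (334.07) = -165.754 mGal
Complete Bouguer anomaly = -165.754 + 3.05 = -162.704 mGal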